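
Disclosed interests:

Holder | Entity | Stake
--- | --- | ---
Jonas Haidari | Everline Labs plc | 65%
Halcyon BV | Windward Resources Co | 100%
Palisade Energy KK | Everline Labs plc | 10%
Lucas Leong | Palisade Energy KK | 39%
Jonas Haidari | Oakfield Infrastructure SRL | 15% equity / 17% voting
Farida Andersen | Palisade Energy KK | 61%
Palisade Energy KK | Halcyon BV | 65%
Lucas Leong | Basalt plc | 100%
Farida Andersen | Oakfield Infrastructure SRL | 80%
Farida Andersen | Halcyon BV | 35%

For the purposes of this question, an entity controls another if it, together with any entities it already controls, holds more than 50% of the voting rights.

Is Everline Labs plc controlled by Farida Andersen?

No

Farida holds 61% of Palisade, so Farida controls Palisade.
Farida and Palisade together hold 35% + 65% = 100% of Halcyon, so Farida controls Halcyon.
Halcyon holds 100% of Windward, so Farida controls Windward.
Farida holds 80% of Oakfield, so Farida controls Oakfield.
In Everline, Farida's side holds only 10%, not > 50%.
So Farida does not control Everline.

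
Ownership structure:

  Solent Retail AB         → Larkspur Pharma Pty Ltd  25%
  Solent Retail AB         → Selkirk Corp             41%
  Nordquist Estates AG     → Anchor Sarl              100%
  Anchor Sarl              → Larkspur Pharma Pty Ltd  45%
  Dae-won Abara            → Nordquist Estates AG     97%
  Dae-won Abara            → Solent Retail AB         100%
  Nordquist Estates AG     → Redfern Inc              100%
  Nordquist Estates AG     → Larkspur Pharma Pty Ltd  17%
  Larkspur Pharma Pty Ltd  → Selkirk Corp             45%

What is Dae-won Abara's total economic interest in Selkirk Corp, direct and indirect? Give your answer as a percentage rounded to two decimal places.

Dae-won reaches Selkirk along 4 paths.
Via Solent: 100% × 41% = 41%.
Via Nordquist → Anchor → Larkspur: 97% × 100% × 45% × 45% = 19.6425%.
Via Solent → Larkspur: 100% × 25% × 45% = 11.25%.
Via Nordquist → Larkspur: 97% × 17% × 45% = 7.4205%.
Total: 41% + 19.6425% + 11.25% + 7.4205% = 79.313%.
Rounded: 79.31%.

79.31%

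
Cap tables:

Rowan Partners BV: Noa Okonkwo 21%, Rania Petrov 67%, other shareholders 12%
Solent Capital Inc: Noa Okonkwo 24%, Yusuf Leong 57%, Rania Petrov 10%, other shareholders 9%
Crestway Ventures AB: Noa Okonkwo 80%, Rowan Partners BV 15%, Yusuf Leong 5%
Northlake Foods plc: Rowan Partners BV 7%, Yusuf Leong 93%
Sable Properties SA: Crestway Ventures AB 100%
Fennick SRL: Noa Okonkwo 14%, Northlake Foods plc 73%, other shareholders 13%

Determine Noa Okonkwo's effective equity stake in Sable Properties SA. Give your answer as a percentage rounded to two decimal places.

83.15%

Noa reaches Sable along 2 paths.
Via Crestway: 80% × 100% = 80%.
Via Rowan → Crestway: 21% × 15% × 100% = 3.15%.
Total: 80% + 3.15% = 83.15%.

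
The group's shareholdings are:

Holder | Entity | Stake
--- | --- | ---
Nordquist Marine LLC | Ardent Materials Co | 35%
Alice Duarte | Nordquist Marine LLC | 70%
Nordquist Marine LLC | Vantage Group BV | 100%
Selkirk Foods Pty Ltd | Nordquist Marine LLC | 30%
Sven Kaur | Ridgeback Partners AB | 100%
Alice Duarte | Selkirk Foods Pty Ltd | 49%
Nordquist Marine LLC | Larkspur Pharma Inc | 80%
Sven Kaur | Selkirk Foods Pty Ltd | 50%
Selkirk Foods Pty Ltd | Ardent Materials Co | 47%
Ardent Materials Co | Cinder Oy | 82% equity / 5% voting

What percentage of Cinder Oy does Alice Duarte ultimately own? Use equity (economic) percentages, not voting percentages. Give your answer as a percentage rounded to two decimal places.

Alice reaches Cinder along 3 paths.
Via Nordquist → Ardent: 70% × 35% × 82% = 20.09%.
Via Selkirk → Nordquist → Ardent: 49% × 30% × 35% × 82% = 4.2189%.
Via Selkirk → Ardent: 49% × 47% × 82% = 18.8846%.
Total: 20.09% + 4.2189% + 18.8846% = 43.1935%.
Rounded: 43.19%.

43.19%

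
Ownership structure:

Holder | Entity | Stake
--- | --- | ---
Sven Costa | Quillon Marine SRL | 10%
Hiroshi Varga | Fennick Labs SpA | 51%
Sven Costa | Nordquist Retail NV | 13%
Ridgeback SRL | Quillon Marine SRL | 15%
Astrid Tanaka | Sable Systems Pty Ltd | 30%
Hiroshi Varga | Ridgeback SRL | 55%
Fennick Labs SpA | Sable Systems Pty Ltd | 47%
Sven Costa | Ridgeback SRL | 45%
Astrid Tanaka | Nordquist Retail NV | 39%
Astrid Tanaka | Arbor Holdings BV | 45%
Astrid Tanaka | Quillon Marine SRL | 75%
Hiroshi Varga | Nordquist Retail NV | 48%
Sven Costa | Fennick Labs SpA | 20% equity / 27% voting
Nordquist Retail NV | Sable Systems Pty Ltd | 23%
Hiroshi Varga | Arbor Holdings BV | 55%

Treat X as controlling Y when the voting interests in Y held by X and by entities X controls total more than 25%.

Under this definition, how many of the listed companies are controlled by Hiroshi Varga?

5

Hiroshi holds 51% of Fennick, so Hiroshi controls Fennick.
Hiroshi holds 48% of Nordquist, so Hiroshi controls Nordquist.
Hiroshi holds 55% of Ridgeback, so Hiroshi controls Ridgeback.
Fennick and Nordquist together hold 47% + 23% = 70% of Sable, so Hiroshi controls Sable.
Hiroshi holds 55% of Arbor, so Hiroshi controls Arbor.
No other company's threshold is met.
Hiroshi controls 5 companies.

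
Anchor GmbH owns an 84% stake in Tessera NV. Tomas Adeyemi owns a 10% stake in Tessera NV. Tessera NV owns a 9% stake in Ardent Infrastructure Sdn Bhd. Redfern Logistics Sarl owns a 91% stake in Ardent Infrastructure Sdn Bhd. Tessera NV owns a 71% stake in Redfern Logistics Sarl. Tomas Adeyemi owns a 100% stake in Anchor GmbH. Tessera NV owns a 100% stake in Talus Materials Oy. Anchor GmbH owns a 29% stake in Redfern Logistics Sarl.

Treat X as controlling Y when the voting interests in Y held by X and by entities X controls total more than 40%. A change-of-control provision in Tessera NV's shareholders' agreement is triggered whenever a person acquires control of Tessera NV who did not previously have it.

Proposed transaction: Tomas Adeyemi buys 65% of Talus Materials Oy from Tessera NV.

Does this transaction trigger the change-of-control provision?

No

The purchase adds only to Tomas's holdings (Tessera's stake shrinks), so Tomas is the only person who could newly come to control Tessera.
Tomas holds 100% of Anchor, so Tomas controls Anchor.
Anchor and Tomas together hold 84% + 10% = 94% of Tessera, so Tomas controls Tessera.
So Tomas already controls Tessera before the transaction.
After the purchase, Tomas holds 65% of Talus directly, and Tessera's stake falls to 35%.
Tomas controlled Tessera already, so this is not a new person acquiring control; every other person's position is unchanged or reduced.
No new person acquires control, so the clause is not triggered.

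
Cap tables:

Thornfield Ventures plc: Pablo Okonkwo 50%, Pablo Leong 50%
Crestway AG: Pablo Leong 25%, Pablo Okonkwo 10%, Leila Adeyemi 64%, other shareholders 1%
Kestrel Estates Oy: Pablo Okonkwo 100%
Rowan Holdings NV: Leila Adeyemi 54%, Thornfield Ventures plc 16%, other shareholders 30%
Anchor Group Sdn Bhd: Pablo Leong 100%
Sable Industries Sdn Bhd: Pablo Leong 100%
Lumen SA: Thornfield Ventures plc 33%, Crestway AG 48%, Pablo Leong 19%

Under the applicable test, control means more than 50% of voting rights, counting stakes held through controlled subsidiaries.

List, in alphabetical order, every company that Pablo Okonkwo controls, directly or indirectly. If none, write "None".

Pablo Okonkwo holds 100% of Kestrel, so Pablo Okonkwo controls Kestrel.
No other company's threshold is met.

Kestrel Estates Oy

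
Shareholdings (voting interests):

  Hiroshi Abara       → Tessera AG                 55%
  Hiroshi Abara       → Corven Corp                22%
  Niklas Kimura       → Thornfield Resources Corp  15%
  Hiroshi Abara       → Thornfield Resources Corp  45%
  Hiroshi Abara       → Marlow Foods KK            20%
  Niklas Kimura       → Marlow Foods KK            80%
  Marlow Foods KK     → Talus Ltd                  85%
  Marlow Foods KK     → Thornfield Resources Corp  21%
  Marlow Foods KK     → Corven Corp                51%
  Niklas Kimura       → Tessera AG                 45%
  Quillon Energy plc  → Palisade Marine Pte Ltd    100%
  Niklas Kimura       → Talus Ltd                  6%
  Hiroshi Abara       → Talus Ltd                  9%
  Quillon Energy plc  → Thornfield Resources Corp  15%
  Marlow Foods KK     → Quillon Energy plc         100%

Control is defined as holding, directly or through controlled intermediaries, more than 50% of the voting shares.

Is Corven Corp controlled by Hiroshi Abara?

No

Hiroshi holds 55% of Tessera, so Hiroshi controls Tessera.
In Corven, Hiroshi's side holds only 22%, not > 50%.
So Hiroshi does not control Corven.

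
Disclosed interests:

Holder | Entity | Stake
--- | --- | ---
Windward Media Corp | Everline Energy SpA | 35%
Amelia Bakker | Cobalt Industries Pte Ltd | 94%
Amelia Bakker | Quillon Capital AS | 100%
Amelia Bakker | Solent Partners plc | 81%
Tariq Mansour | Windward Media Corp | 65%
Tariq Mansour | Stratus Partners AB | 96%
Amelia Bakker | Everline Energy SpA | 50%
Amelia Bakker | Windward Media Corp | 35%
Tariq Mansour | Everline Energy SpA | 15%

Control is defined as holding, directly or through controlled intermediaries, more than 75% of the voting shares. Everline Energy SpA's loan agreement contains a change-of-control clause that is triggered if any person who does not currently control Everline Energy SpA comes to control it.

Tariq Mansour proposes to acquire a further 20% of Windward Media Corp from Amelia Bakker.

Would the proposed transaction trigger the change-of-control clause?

The purchase adds only to Tariq's holdings (Amelia's stake shrinks), so Tariq is the only person who could newly come to control Everline.
Tariq holds 96% of Stratus, so Tariq controls Stratus.
In Everline, Tariq's side holds only 15%, not > 75%.
So before the transaction, Tariq does not control Everline.
After the purchase, Tariq's direct stake in Windward rises to 65% + 20% = 85%, and Amelia's stake falls to 15%.
Tariq holds 85% of Windward, so Tariq controls Windward.
After the transaction, Tariq's side holds 15% + 35% = 50% of Everline, not > 75%, so Tariq still does not control Everline.
No new person acquires control, so the clause is not triggered.

No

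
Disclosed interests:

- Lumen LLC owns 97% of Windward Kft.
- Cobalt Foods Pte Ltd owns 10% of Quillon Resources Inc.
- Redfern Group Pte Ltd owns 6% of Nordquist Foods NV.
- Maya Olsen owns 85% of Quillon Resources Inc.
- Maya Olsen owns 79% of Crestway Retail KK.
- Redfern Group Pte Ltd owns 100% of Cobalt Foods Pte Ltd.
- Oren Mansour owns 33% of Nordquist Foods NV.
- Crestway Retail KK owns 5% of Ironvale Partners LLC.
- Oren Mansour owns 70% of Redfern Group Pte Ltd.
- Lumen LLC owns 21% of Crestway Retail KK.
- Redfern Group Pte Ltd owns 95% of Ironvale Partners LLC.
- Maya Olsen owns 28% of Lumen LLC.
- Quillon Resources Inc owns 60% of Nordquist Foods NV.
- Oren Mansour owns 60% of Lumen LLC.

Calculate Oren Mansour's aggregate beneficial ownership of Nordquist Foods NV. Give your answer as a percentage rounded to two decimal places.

Oren reaches Nordquist along 3 paths.
Via Redfern: 70% × 6% = 4.2%.
Via Redfern → Cobalt → Quillon: 70% × 100% × 10% × 60% = 4.2%.
Direct stake: 33% = 33%.
Total: 4.2% + 4.2% + 33% = 41.4%.
Rounded: 41.40%.

41.40%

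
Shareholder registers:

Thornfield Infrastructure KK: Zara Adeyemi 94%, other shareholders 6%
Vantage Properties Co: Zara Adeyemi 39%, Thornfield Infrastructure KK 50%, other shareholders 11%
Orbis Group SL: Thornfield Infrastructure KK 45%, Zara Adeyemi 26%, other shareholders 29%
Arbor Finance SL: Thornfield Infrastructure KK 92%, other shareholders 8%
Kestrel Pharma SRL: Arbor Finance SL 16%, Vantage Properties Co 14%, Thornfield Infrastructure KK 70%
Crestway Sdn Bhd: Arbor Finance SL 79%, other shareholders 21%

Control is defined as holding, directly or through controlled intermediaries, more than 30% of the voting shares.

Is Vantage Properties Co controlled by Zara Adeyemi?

Yes

Zara holds 94% of Thornfield, so Zara controls Thornfield.
Zara and Thornfield together hold 39% + 50% = 89% of Vantage, so Zara controls Vantage.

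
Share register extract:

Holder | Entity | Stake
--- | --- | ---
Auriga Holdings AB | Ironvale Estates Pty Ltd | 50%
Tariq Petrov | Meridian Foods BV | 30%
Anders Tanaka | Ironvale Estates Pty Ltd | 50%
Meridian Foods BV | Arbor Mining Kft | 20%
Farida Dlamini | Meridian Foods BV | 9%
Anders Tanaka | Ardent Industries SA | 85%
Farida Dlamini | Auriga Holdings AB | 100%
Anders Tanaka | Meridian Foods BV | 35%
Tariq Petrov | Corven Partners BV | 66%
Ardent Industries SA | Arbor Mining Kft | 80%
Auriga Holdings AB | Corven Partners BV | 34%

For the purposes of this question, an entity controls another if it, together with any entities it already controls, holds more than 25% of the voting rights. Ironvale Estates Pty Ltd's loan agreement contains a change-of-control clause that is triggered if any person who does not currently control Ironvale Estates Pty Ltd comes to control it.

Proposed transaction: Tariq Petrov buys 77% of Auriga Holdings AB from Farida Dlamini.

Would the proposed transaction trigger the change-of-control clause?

The purchase adds only to Tariq's holdings (Farida's stake shrinks), so Tariq is the only person who could newly come to control Ironvale.
Tariq holds 30% of Meridian, so Tariq controls Meridian.
Tariq holds 66% of Corven, so Tariq controls Corven.
Neither Tariq nor any entity Tariq controls holds any voting interest in Ironvale.
So before the transaction, Tariq does not control Ironvale.
After the purchase, Tariq holds 77% of Auriga directly, and Farida's stake falls to 23%.
Tariq holds 77% of Auriga, so Tariq controls Auriga.
Auriga holds 50% of Ironvale, so Tariq controls Ironvale.
Tariq did not control Ironvale before and does after, so the clause is triggered.

Yes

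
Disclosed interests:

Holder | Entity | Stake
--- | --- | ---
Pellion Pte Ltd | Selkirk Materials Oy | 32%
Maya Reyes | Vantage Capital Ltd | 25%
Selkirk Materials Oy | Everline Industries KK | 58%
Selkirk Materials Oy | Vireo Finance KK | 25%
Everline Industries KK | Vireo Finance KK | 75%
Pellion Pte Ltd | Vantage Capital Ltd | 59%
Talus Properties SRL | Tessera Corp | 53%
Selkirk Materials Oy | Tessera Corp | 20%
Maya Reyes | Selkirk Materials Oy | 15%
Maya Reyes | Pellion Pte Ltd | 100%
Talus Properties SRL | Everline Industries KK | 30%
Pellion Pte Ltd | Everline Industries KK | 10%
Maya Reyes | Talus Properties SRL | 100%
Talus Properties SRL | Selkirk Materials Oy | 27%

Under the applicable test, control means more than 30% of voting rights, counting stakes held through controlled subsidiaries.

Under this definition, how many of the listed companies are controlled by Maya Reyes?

7

Maya holds 100% of Pellion, so Maya controls Pellion.
Maya holds 100% of Talus, so Maya controls Talus.
Maya and Talus and Pellion together hold 15% + 27% + 32% = 74% of Selkirk, so Maya controls Selkirk.
Pellion and Maya together hold 59% + 25% = 84% of Vantage, so Maya controls Vantage.
Talus and Selkirk and Pellion together hold 30% + 58% + 10% = 98% of Everline, so Maya controls Everline.
Talus and Selkirk together hold 53% + 20% = 73% of Tessera, so Maya controls Tessera.
Everline and Selkirk together hold 75% + 25% = 100% of Vireo, so Maya controls Vireo.
Maya controls 7 companies.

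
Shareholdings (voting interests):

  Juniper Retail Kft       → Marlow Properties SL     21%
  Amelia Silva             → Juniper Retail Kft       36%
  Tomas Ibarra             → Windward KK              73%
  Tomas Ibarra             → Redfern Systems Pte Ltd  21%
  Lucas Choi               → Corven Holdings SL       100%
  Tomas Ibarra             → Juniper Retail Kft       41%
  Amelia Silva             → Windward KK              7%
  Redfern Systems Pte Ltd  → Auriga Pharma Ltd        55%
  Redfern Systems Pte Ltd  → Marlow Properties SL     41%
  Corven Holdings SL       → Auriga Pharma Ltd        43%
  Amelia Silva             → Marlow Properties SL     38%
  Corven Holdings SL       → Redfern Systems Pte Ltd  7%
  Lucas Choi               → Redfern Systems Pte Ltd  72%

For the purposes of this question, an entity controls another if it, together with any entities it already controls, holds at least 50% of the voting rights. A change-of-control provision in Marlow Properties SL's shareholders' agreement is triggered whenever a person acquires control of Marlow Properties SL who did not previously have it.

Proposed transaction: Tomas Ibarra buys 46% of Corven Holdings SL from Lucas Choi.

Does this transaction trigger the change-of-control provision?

No

The purchase adds only to Tomas's holdings (Lucas's stake shrinks), so Tomas is the only person who could newly come to control Marlow.
Tomas holds 73% of Windward, so Tomas controls Windward.
Neither Tomas nor any entity Tomas controls holds any voting interest in Marlow.
So before the transaction, Tomas does not control Marlow.
After the purchase, Tomas holds 46% of Corven directly, and Lucas's stake falls to 54%.
Tomas's side now holds 46% of Corven, not ≥ 50%, so Tomas still does not control Corven.
After the transaction, neither Tomas nor any entity Tomas controls holds a voting interest in Marlow, so Tomas still does not control it.
No new person acquires control, so the clause is not triggered.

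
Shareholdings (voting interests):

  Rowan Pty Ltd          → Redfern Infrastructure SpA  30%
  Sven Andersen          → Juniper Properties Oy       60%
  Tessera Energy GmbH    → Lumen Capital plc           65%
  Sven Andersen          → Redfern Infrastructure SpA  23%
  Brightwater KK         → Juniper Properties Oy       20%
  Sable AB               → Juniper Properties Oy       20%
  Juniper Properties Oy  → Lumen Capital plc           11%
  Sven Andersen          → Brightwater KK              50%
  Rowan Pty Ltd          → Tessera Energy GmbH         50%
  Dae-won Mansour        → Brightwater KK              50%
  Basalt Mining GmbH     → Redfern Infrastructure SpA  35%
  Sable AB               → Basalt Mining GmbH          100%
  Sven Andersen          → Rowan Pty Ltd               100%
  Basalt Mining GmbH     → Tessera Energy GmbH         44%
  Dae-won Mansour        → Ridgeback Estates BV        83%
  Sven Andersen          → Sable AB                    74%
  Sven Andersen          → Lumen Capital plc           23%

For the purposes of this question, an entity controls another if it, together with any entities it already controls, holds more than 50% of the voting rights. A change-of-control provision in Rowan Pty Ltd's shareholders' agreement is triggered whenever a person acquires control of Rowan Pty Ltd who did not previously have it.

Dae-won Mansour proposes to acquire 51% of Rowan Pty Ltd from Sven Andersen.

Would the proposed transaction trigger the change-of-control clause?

The purchase adds only to Dae-won's holdings (Sven's stake shrinks), so Dae-won is the only person who could newly come to control Rowan.
Dae-won holds 83% of Ridgeback, so Dae-won controls Ridgeback.
Neither Dae-won nor any entity Dae-won controls holds any voting interest in Rowan.
So before the transaction, Dae-won does not control Rowan.
After the purchase, Dae-won holds 51% of Rowan directly, and Sven's stake falls to 49%.
Dae-won holds 51% of Rowan, so Dae-won controls Rowan.
Dae-won did not control Rowan before and does after, so the clause is triggered.

Yes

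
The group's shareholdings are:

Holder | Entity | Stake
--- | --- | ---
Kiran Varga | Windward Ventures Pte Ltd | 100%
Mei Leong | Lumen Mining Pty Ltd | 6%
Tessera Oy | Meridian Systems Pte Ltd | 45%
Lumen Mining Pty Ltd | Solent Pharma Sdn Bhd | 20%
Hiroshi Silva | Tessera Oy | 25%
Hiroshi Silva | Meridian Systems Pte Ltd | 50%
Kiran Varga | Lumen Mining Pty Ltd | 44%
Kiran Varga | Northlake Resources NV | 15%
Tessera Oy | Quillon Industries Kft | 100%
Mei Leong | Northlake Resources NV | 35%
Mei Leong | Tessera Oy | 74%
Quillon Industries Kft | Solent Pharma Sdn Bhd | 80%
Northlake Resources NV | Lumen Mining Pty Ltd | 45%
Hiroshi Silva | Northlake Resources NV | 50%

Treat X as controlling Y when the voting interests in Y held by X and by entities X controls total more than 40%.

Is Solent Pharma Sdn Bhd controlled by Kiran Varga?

No

Kiran holds 44% of Lumen, so Kiran controls Lumen.
Kiran holds 100% of Windward, so Kiran controls Windward.
In Solent, Kiran's side holds only 20%, not > 40%.
So Kiran does not control Solent.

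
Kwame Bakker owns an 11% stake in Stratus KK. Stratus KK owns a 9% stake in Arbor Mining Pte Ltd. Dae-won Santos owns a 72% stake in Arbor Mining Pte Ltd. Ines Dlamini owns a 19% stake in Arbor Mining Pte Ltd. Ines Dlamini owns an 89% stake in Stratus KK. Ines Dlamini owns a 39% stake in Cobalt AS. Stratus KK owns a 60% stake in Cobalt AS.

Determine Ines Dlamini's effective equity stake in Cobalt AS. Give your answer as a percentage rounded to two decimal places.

92.40%

Ines reaches Cobalt along 2 paths.
Via Stratus: 89% × 60% = 53.4%.
Direct stake: 39% = 39%.
Total: 53.4% + 39% = 92.4%.
Rounded: 92.40%.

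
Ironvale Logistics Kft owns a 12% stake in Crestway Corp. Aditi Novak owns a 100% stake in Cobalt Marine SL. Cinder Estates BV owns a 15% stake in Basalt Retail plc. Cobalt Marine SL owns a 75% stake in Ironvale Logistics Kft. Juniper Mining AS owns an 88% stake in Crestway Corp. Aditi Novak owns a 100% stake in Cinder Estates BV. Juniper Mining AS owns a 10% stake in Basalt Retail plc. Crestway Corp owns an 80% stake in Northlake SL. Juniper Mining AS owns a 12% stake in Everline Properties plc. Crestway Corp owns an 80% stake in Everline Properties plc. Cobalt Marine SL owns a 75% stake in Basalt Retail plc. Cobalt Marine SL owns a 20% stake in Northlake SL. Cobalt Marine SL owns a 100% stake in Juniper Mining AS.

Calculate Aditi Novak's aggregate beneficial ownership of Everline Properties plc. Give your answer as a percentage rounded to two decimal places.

Aditi reaches Everline along 3 paths.
Via Cobalt → Juniper → Crestway: 100% × 100% × 88% × 80% = 70.4%.
Via Cobalt → Ironvale → Crestway: 100% × 75% × 12% × 80% = 7.2%.
Via Cobalt → Juniper: 100% × 100% × 12% = 12%.
Total: 70.4% + 7.2% + 12% = 89.6%.
Rounded: 89.60%.

89.60%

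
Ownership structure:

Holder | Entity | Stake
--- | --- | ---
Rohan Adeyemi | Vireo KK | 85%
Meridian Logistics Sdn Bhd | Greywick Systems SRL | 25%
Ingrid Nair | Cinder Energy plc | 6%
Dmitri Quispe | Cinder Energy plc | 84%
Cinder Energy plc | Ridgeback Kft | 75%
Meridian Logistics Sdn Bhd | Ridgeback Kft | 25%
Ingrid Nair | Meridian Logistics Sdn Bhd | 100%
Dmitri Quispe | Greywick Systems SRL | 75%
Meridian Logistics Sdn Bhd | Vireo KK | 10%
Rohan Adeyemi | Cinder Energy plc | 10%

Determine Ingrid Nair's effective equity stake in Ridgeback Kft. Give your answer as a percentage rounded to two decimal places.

29.50%

Ingrid reaches Ridgeback along 2 paths.
Via Cinder: 6% × 75% = 4.5%.
Via Meridian: 100% × 25% = 25%.
Total: 4.5% + 25% = 29.5%.
Rounded: 29.50%.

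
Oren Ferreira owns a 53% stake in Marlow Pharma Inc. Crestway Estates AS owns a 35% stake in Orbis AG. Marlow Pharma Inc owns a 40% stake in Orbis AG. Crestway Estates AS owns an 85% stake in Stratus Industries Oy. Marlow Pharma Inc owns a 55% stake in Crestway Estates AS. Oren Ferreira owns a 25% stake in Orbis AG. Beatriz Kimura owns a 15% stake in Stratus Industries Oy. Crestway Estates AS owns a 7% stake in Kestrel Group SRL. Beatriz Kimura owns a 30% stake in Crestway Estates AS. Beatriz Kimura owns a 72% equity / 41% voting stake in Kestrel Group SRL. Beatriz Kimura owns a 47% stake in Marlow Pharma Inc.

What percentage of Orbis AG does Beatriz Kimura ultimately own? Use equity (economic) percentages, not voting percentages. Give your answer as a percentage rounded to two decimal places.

38.35%

Beatriz reaches Orbis along 3 paths.
Via Marlow → Crestway: 47% × 55% × 35% = 9.0475%.
Via Crestway: 30% × 35% = 10.5%.
Via Marlow: 47% × 40% = 18.8%.
Total: 9.0475% + 10.5% + 18.8% = 38.3475%.
Rounded: 38.35%.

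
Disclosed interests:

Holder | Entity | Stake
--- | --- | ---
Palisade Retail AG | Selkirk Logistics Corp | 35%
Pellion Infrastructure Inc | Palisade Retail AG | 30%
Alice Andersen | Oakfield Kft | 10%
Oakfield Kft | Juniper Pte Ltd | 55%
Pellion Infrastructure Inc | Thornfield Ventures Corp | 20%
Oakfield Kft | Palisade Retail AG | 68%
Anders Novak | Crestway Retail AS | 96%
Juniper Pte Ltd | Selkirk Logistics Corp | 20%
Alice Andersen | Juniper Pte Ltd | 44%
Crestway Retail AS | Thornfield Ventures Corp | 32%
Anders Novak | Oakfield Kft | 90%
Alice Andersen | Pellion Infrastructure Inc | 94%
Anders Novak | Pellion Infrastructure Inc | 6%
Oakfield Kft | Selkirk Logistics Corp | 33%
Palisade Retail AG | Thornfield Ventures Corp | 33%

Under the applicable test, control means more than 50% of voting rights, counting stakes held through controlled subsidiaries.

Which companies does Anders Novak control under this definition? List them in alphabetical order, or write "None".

Anders holds 90% of Oakfield, so Anders controls Oakfield.
Anders holds 96% of Crestway, so Anders controls Crestway.
Oakfield holds 68% of Palisade, so Anders controls Palisade.
Oakfield holds 55% of Juniper, so Anders controls Juniper.
Palisade and Oakfield and Juniper together hold 35% + 33% + 20% = 88% of Selkirk, so Anders controls Selkirk.
Crestway and Palisade together hold 32% + 33% = 65% of Thornfield, so Anders controls Thornfield.
No other company's threshold is met.

Crestway Retail AS, Juniper Pte Ltd, Oakfield Kft, Palisade Retail AG, Selkirk Logistics Corp, Thornfield Ventures Corp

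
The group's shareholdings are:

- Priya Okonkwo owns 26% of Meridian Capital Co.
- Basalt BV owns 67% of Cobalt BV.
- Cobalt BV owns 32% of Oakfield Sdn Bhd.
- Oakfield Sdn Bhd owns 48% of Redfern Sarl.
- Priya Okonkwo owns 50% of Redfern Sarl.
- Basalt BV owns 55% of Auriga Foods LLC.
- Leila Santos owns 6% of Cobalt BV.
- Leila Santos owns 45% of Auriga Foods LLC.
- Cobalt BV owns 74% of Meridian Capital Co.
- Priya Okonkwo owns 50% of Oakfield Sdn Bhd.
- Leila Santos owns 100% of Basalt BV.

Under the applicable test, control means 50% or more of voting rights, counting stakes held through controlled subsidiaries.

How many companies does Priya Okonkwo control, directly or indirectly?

Priya holds 50% of Oakfield, so Priya controls Oakfield.
Oakfield and Priya together hold 48% + 50% = 98% of Redfern, so Priya controls Redfern.
No other company's threshold is met.
Priya controls 2 companies.

2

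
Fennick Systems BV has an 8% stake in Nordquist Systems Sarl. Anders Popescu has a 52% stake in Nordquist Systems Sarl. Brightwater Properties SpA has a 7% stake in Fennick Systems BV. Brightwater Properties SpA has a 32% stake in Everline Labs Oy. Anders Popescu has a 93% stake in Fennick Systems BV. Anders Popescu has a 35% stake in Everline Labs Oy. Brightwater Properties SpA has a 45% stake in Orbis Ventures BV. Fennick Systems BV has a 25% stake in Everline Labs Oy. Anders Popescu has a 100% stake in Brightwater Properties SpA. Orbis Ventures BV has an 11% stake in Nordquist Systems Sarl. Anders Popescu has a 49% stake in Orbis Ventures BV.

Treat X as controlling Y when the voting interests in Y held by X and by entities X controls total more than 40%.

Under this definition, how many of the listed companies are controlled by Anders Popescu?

5

Anders holds 100% of Brightwater, so Anders controls Brightwater.
Brightwater and Anders together hold 7% + 93% = 100% of Fennick, so Anders controls Fennick.
Brightwater and Anders together hold 45% + 49% = 94% of Orbis, so Anders controls Orbis.
Anders and Orbis and Fennick together hold 52% + 11% + 8% = 71% of Nordquist, so Anders controls Nordquist.
Brightwater and Anders and Fennick together hold 32% + 35% + 25% = 92% of Everline, so Anders controls Everline.
Anders controls 5 companies.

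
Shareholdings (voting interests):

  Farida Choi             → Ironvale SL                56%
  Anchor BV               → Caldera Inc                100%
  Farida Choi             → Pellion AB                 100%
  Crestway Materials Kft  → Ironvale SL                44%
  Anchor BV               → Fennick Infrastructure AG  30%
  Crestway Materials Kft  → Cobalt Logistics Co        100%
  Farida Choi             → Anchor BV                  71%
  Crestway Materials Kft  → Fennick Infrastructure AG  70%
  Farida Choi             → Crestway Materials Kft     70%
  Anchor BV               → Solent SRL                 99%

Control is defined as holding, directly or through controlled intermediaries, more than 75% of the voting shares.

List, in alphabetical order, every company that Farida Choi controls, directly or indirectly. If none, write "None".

Farida holds 100% of Pellion, so Farida controls Pellion.
No other company's threshold is met.

Pellion AB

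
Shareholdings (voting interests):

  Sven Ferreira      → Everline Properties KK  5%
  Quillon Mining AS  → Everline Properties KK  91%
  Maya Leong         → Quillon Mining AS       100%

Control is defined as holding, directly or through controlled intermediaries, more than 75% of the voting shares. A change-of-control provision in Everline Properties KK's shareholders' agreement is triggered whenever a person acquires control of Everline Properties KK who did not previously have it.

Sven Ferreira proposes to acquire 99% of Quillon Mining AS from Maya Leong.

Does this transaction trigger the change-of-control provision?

The purchase adds only to Sven's holdings (Maya's stake shrinks), so Sven is the only person who could newly come to control Everline.
Sven's largest direct stake is 5% in Everline, which does not meet the threshold, so Sven controls no company.
In Everline, Sven's side holds only 5%, not > 75%.
So before the transaction, Sven does not control Everline.
After the purchase, Sven holds 99% of Quillon directly, and Maya's stake falls to 1%.
Sven holds 99% of Quillon, so Sven controls Quillon.
Quillon and Sven together hold 91% + 5% = 96% of Everline, so Sven controls Everline.
Sven did not control Everline before and does after, so the clause is triggered.

Yes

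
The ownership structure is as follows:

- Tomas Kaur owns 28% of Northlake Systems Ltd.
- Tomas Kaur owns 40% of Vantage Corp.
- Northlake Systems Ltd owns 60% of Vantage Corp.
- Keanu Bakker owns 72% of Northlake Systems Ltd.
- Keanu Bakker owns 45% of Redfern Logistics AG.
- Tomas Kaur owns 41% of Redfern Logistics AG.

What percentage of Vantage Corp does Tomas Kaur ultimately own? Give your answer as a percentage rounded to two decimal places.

Tomas reaches Vantage along 2 paths.
Via Northlake: 28% × 60% = 16.8%.
Direct stake: 40% = 40%.
Total: 16.8% + 40% = 56.8%.
Rounded: 56.80%.

56.80%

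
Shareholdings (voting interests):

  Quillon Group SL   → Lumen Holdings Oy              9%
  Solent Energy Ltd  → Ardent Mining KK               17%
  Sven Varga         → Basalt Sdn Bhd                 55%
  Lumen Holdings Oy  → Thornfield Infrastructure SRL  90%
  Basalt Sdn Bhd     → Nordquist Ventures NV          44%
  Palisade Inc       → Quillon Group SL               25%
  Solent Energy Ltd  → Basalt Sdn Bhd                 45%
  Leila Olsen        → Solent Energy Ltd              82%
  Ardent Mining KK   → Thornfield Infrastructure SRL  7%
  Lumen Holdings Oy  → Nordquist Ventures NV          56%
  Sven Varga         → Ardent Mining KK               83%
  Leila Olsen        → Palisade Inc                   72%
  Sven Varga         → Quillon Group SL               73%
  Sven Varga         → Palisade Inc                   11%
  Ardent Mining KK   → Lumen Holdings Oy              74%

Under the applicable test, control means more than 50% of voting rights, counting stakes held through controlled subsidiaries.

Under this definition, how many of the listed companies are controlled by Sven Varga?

Sven holds 73% of Quillon, so Sven controls Quillon.
Sven holds 83% of Ardent, so Sven controls Ardent.
Ardent and Quillon together hold 74% + 9% = 83% of Lumen, so Sven controls Lumen.
Sven holds 55% of Basalt, so Sven controls Basalt.
Basalt and Lumen together hold 44% + 56% = 100% of Nordquist, so Sven controls Nordquist.
Ardent and Lumen together hold 7% + 90% = 97% of Thornfield, so Sven controls Thornfield.
No other company's threshold is met.
Sven controls 6 companies.

6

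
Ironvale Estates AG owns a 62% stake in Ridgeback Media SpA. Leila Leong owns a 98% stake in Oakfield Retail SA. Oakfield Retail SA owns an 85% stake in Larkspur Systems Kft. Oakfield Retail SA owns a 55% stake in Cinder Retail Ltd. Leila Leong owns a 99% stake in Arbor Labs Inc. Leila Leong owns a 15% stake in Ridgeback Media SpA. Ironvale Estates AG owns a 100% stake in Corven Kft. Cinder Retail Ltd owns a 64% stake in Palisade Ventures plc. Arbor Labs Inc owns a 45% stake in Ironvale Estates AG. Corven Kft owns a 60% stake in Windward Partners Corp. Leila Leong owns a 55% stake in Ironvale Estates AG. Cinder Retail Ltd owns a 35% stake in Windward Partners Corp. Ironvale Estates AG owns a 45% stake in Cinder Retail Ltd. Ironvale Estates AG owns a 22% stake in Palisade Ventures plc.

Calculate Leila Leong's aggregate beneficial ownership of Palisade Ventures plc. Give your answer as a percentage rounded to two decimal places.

Leila reaches Palisade along 5 paths.
Via Arbor → Ironvale: 99% × 45% × 22% = 9.801%.
Via Ironvale: 55% × 22% = 12.1%.
Via Arbor → Ironvale → Cinder: 99% × 45% × 45% × 64% = 12.8304%.
Via Ironvale → Cinder: 55% × 45% × 64% = 15.84%.
Via Oakfield → Cinder: 98% × 55% × 64% = 34.496%.
Total: 9.801% + 12.1% + 12.8304% + 15.84% + 34.496% = 85.0674%.
Rounded: 85.07%.

85.07%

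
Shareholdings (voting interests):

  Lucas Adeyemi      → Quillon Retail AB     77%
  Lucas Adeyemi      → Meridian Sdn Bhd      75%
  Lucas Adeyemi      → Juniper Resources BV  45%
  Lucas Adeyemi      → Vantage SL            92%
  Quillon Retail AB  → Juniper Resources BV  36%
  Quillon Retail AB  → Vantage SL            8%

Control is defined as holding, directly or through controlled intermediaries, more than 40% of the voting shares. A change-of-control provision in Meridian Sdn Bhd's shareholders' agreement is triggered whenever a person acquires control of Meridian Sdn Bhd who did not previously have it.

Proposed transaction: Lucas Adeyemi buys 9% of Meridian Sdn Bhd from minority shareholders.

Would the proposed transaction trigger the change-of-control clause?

No

The purchase changes only Lucas's holdings, so Lucas is the only person who could newly come to control Meridian.
Lucas holds 75% of Meridian, so Lucas controls Meridian.
So Lucas already controls Meridian before the transaction.
After the purchase, Lucas's direct stake in Meridian rises to 75% + 9% = 84%.
Lucas controlled Meridian already, so this is not a new person acquiring control; every other person's position is unchanged or reduced.
No new person acquires control, so the clause is not triggered.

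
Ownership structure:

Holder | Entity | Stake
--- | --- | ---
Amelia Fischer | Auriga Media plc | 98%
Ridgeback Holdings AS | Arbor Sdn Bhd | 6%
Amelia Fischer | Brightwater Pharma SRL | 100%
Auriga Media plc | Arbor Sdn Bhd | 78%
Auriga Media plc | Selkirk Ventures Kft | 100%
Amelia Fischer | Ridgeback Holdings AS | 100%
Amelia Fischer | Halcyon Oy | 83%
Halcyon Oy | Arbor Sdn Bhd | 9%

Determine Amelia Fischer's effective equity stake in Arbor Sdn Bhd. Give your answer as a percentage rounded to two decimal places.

Amelia reaches Arbor along 3 paths.
Via Ridgeback: 100% × 6% = 6%.
Via Auriga: 98% × 78% = 76.44%.
Via Halcyon: 83% × 9% = 7.47%.
Total: 6% + 76.44% + 7.47% = 89.91%.

89.91%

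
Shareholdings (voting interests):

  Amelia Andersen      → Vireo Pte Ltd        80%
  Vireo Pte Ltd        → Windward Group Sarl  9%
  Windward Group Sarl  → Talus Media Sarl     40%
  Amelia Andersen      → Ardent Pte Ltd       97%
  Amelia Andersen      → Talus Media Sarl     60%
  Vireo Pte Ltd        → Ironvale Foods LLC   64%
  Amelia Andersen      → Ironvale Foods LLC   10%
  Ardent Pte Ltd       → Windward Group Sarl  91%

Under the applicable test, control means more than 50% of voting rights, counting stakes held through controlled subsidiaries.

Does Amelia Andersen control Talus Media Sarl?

Amelia holds 80% of Vireo, so Amelia controls Vireo.
Amelia holds 97% of Ardent, so Amelia controls Ardent.
Ardent and Vireo together hold 91% + 9% = 100% of Windward, so Amelia controls Windward.
Amelia and Windward together hold 60% + 40% = 100% of Talus, so Amelia controls Talus.

Yes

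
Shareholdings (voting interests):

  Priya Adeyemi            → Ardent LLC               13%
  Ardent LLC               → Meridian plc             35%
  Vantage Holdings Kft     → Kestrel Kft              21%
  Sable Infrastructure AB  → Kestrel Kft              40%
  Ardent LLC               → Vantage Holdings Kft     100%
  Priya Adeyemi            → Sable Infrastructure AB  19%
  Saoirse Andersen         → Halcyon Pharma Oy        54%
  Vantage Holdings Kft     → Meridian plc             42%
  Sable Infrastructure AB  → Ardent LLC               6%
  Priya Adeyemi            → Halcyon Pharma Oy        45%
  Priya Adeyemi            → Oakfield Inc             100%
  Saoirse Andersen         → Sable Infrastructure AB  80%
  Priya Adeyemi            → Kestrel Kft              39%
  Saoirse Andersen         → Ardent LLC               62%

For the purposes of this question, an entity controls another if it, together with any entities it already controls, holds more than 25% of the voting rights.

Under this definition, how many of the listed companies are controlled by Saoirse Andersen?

6

Saoirse holds 80% of Sable, so Saoirse controls Sable.
Saoirse holds 54% of Halcyon, so Saoirse controls Halcyon.
Saoirse and Sable together hold 62% + 6% = 68% of Ardent, so Saoirse controls Ardent.
Ardent holds 100% of Vantage, so Saoirse controls Vantage.
Vantage and Ardent together hold 42% + 35% = 77% of Meridian, so Saoirse controls Meridian.
Sable and Vantage together hold 40% + 21% = 61% of Kestrel, so Saoirse controls Kestrel.
No other company's threshold is met.
Saoirse controls 6 companies.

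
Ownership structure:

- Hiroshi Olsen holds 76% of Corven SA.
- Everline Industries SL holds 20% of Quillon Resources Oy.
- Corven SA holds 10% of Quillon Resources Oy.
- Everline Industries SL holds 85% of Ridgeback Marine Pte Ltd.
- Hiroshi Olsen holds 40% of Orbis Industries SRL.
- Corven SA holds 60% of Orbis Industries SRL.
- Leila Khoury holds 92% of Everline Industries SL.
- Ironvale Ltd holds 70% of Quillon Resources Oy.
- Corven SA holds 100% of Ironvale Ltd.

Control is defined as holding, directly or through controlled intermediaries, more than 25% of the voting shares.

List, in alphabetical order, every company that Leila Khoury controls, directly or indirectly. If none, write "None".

Leila holds 92% of Everline, so Leila controls Everline.
Everline holds 85% of Ridgeback, so Leila controls Ridgeback.
No other company's threshold is met.

Everline Industries SL, Ridgeback Marine Pte Ltd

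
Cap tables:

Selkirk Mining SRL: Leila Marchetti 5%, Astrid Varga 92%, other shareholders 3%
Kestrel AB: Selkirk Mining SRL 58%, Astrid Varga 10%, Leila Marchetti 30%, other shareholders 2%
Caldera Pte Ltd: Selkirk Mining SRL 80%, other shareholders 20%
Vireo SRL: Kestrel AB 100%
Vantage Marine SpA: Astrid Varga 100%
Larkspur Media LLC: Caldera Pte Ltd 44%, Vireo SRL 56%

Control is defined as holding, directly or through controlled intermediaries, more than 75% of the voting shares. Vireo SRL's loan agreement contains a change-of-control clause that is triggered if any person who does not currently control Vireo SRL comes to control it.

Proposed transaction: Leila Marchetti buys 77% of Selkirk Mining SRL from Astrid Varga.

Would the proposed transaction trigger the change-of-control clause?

Yes

The purchase adds only to Leila's holdings (Astrid's stake shrinks), so Leila is the only person who could newly come to control Vireo.
Leila's largest direct stake is 30% in Kestrel, which does not meet the threshold, so Leila controls no company.
Neither Leila nor any entity Leila controls holds any voting interest in Vireo.
So before the transaction, Leila does not control Vireo.
After the purchase, Leila's direct stake in Selkirk rises to 5% + 77% = 82%, and Astrid's stake falls to 15%.
Leila holds 82% of Selkirk, so Leila controls Selkirk.
Selkirk and Leila together hold 58% + 30% = 88% of Kestrel, so Leila controls Kestrel.
Kestrel holds 100% of Vireo, so Leila controls Vireo.
Leila did not control Vireo before and does after, so the clause is triggered.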